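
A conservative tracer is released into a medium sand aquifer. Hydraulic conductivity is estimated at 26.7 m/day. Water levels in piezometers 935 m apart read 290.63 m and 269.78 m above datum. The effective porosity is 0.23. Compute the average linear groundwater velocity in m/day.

2.59

Hydraulic gradient i = (290.63 − 269.78) / 935 = 20.85 / 935 = 0.02230.
Darcy flux q = K · i = 26.70 × 0.02230 = 0.5954 m/day.
Seepage velocity v = q / n_e = 0.5954 / 0.23 = 2.589 m/day.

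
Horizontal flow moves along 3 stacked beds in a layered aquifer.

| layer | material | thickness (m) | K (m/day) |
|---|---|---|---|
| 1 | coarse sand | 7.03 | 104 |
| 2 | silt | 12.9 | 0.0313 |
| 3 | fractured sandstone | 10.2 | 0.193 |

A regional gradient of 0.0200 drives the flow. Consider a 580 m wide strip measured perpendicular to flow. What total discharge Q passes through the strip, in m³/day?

8510

Flow is parallel to layering, so each bed carries its own Darcy discharge and the transmissivities add.
Σ(K_i·b_i) = 104×7.03 + 0.0313×12.9 + 0.193×10.2 = 733.5 m²/day.
Hydraulic gradient i = 0.0200.
Q = Σ(K_i·b_i) · W · i = 733.5 × 580 × 0.02000 = 8509 m³/day.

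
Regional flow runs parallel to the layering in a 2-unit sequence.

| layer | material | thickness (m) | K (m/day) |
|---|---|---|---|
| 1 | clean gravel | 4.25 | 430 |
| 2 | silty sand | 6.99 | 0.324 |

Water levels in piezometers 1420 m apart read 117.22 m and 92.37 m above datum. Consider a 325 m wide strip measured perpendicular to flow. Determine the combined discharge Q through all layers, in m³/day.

10400

Flow is parallel to layering, so each bed carries its own Darcy discharge and the transmissivities add.
Σ(K_i·b_i) = 430×4.25 + 0.324×6.99 = 1830 m²/day.
Hydraulic gradient i = (117.22 − 92.37) / 1420 = 24.85 / 1420 = 0.01750.
Q = Σ(K_i·b_i) · W · i = 1830 × 325 × 0.01750 = 10407 m³/day.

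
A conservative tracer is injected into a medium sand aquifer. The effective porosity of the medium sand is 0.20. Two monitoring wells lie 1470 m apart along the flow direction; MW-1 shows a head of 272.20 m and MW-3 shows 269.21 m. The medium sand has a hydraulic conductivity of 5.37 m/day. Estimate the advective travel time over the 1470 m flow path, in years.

73.7

Hydraulic gradient i = (272.20 − 269.21) / 1470 = 2.99 / 1470 = 0.002034.
Darcy flux q = K · i = 5.370 × 0.002034 = 0.01092 m/day.
Seepage velocity v = q / n_e = 0.01092 / 0.20 = 0.05461 m/day.
Travel time t = L / v = 1470 / 0.05461 = 26917 days = 73.69 years.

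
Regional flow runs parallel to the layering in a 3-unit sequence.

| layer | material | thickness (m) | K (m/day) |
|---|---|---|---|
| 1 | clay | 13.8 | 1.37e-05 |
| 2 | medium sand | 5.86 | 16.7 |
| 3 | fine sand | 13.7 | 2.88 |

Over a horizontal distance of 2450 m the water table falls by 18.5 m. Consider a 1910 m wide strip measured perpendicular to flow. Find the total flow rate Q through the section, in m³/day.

Flow is parallel to layering, so each bed carries its own Darcy discharge and the transmissivities add.
Σ(K_i·b_i) = 1.37e-05×13.8 + 16.7×5.86 + 2.88×13.7 = 137.3 m²/day.
Hydraulic gradient i = Δh / L = 18.5 / 2450 = 0.007551.
Q = Σ(K_i·b_i) · W · i = 137.3 × 1910 × 0.007551 = 1980 m³/day.

1980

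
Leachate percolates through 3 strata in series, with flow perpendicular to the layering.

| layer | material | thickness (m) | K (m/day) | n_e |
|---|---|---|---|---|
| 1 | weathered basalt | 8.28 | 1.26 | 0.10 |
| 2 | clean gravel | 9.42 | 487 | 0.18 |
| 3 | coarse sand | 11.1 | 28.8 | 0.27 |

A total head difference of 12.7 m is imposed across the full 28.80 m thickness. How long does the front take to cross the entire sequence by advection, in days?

With flow normal to the layers, continuity requires the same specific discharge q through every layer.
Σ(b_i/K_i) = 8.28/1.26 + 9.42/487 + 11.1/28.8 = 6.976 d.
q = Δh / Σ(b_i/K_i) = 12.7 / 6.976 = 1.820 m/day.
In each layer the seepage velocity is v_i = q/n_i, so the layer transit time is t_i = b_i·n_i / q:
  layer 1 (weathered basalt): t_1 = 8.28 × 0.10 / 1.820 = 0.4548 d
  layer 2 (clean gravel): t_2 = 9.42 × 0.18 / 1.820 = 0.9314 d
  layer 3 (coarse sand): t_3 = 11.1 × 0.27 / 1.820 = 1.646 d
Total t = Σ t_i = 3.032 days.

3.03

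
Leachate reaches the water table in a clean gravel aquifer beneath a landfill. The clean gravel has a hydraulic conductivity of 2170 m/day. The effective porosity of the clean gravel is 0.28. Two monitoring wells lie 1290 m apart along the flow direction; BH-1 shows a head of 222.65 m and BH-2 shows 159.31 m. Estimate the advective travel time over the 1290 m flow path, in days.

3.39

Hydraulic gradient i = (222.65 − 159.31) / 1290 = 63.34 / 1290 = 0.04910.
Darcy flux q = K · i = 2170 × 0.04910 = 106.5 m/day.
Seepage velocity v = q / n_e = 106.5 / 0.28 = 380.5 m/day.
Travel time t = L / v = 1290 / 380.5 = 3.390 days.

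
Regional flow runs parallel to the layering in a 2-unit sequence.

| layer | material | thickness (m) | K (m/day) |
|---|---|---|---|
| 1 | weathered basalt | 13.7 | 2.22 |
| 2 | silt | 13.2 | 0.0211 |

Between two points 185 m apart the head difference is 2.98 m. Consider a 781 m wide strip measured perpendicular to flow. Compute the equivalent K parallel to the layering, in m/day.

1.14

Flow is parallel to layering, so each bed carries its own Darcy discharge and the transmissivities add.
Σ(K_i·b_i) = 2.22×13.7 + 0.0211×13.2 = 30.69 m²/day.
Total thickness b = 26.90 m, so K_eq = Σ(K_i·b_i)/b = 1.141 m/day.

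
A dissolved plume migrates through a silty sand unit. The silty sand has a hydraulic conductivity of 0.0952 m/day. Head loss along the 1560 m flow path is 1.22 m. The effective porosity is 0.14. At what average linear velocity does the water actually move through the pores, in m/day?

Hydraulic gradient i = Δh / L = 1.22 / 1560 = 0.0007821.
Darcy flux q = K · i = 0.09520 × 0.0007821 = 7.445e-05 m/day.
Seepage velocity v = q / n_e = 7.445e-05 / 0.14 = 0.0005318 m/day.

0.000532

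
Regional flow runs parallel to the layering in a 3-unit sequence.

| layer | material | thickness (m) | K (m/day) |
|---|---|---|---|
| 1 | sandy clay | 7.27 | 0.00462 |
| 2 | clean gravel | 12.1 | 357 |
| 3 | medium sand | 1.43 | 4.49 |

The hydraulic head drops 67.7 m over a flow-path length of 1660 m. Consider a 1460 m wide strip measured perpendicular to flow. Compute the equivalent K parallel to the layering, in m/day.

Flow is parallel to layering, so each bed carries its own Darcy discharge and the transmissivities add.
Σ(K_i·b_i) = 0.00462×7.27 + 357×12.1 + 4.49×1.43 = 4326 m²/day.
Total thickness b = 20.80 m, so K_eq = Σ(K_i·b_i)/b = 208.0 m/day.

208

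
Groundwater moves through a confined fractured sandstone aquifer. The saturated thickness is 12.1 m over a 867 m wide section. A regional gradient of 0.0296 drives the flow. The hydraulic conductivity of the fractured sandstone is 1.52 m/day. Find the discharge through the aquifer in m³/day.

Cross-sectional area A = 867 × 12.1 = 10491 m².
Hydraulic gradient i = 0.0296.
Darcy's law: Q = K · A · i = 1.520 × 10491 × 0.02960 = 472.0 m³/day.

472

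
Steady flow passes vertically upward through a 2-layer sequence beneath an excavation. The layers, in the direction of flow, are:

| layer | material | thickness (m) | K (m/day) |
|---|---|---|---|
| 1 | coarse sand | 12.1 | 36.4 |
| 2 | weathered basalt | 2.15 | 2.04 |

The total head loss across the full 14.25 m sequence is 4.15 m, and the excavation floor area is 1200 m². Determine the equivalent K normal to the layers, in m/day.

Flow is perpendicular to layering, so the layers act in series and the equivalent K is the thickness-weighted harmonic mean.
Total thickness L = 12.1 + 2.15 = 14.25 m.
Σ(b_i/K_i) = 12.1/36.4 + 2.15/2.04 = 1.386 d.
K_eq = L / Σ(b_i/K_i) = 14.25 / 1.386 = 10.28 m/day.

10.3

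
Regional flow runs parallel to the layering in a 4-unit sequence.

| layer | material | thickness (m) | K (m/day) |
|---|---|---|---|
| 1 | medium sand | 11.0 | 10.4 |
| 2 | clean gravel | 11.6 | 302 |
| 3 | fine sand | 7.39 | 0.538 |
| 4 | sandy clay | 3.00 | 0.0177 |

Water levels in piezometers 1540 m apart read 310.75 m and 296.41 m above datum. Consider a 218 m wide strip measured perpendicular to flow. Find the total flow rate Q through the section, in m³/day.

Flow is parallel to layering, so each bed carries its own Darcy discharge and the transmissivities add.
Σ(K_i·b_i) = 10.4×11.0 + 302×11.6 + 0.538×7.39 + 0.0177×3.00 = 3622 m²/day.
Hydraulic gradient i = (310.75 − 296.41) / 1540 = 14.34 / 1540 = 0.009312.
Q = Σ(K_i·b_i) · W · i = 3622 × 218 × 0.009312 = 7352 m³/day.

7350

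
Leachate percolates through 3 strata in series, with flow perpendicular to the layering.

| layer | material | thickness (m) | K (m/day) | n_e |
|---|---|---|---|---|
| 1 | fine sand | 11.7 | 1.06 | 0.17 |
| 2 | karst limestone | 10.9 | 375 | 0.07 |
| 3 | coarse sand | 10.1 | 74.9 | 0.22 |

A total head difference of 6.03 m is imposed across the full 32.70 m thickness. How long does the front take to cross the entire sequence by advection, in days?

9.24

With flow normal to the layers, continuity requires the same specific discharge q through every layer.
Σ(b_i/K_i) = 11.7/1.06 + 10.9/375 + 10.1/74.9 = 11.20 d.
q = Δh / Σ(b_i/K_i) = 6.03 / 11.20 = 0.5383 m/day.
In each layer the seepage velocity is v_i = q/n_i, so the layer transit time is t_i = b_i·n_i / q:
  layer 1 (fine sand): t_1 = 11.7 × 0.17 / 0.5383 = 3.695 d
  layer 2 (karst limestone): t_2 = 10.9 × 0.07 / 0.5383 = 1.417 d
  layer 3 (coarse sand): t_3 = 10.1 × 0.22 / 0.5383 = 4.128 d
Total t = Σ t_i = 9.240 days.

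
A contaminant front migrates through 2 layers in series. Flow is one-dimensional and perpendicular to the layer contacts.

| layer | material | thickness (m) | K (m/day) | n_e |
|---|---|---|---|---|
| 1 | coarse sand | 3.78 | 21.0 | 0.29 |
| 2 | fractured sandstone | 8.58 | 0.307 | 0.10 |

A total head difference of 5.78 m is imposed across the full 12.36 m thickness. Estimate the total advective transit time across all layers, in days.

9.51

With flow normal to the layers, continuity requires the same specific discharge q through every layer.
Σ(b_i/K_i) = 3.78/21.0 + 8.58/0.307 = 28.13 d.
q = Δh / Σ(b_i/K_i) = 5.78 / 28.13 = 0.2055 m/day.
In each layer the seepage velocity is v_i = q/n_i, so the layer transit time is t_i = b_i·n_i / q:
  layer 1 (coarse sand): t_1 = 3.78 × 0.29 / 0.2055 = 5.335 d
  layer 2 (fractured sandstone): t_2 = 8.58 × 0.10 / 0.2055 = 4.175 d
Total t = Σ t_i = 9.510 days.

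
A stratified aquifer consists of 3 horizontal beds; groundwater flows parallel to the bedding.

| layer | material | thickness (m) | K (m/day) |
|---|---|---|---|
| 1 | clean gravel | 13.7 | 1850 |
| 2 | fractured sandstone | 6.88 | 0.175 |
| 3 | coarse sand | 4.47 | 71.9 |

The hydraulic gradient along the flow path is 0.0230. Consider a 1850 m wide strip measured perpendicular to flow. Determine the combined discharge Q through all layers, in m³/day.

Flow is parallel to layering, so each bed carries its own Darcy discharge and the transmissivities add.
Σ(K_i·b_i) = 1850×13.7 + 0.175×6.88 + 71.9×4.47 = 25668 m²/day.
Hydraulic gradient i = 0.0230.
Q = Σ(K_i·b_i) · W · i = 25668 × 1850 × 0.02300 = 1.092e+06 m³/day.

1.09e+06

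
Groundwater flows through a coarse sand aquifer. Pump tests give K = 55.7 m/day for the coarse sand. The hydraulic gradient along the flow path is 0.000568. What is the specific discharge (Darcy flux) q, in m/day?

Hydraulic gradient i = 0.000568.
Specific discharge q = K · i = 55.70 × 0.0005680 = 0.03164 m/day.

0.0316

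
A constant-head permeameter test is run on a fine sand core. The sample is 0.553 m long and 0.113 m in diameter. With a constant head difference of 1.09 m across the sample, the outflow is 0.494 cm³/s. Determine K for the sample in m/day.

Cross-sectional area A = π·(d/2)² = π × (0.113/2)² = 0.01003 m².
Convert discharge: 0.494 cm³/s = 4.940e-07 m³/s.
Darcy's law rearranged: K = Q·L / (A·Δh) = 4.940e-07 × 0.553 / (0.01003 × 1.09) = 2.499e-05 m/s = 2.159 m/day.

2.16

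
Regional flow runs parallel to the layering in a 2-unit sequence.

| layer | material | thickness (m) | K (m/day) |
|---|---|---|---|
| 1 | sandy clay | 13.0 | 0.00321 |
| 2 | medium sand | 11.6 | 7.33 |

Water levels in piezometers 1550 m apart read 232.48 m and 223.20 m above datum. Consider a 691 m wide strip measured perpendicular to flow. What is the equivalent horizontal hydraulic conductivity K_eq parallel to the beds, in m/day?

Flow is parallel to layering, so each bed carries its own Darcy discharge and the transmissivities add.
Σ(K_i·b_i) = 0.00321×13.0 + 7.33×11.6 = 85.07 m²/day.
Total thickness b = 24.60 m, so K_eq = Σ(K_i·b_i)/b = 3.458 m/day.

3.46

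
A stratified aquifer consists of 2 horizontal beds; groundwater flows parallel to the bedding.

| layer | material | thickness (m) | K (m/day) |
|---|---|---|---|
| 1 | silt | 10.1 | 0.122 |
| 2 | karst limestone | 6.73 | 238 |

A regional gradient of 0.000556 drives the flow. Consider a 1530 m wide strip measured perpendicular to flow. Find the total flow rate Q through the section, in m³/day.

1360

Flow is parallel to layering, so each bed carries its own Darcy discharge and the transmissivities add.
Σ(K_i·b_i) = 0.122×10.1 + 238×6.73 = 1603 m²/day.
Hydraulic gradient i = 0.000556.
Q = Σ(K_i·b_i) · W · i = 1603 × 1530 × 0.0005560 = 1364 m³/day.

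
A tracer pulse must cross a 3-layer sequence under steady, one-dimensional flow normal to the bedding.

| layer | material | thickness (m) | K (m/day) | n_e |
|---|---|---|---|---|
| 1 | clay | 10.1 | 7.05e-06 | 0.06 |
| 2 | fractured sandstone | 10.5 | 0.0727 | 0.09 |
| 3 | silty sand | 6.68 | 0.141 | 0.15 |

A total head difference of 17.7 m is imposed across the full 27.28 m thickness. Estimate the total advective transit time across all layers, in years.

With flow normal to the layers, continuity requires the same specific discharge q through every layer.
Σ(b_i/K_i) = 10.1/7.05e-06 + 10.5/0.0727 + 6.68/0.141 = 1.433e+06 d.
q = Δh / Σ(b_i/K_i) = 17.7 / 1.433e+06 = 1.235e-05 m/day.
In each layer the seepage velocity is v_i = q/n_i, so the layer transit time is t_i = b_i·n_i / q:
  layer 1 (clay): t_1 = 10.1 × 0.06 / 1.235e-05 = 49056 d
  layer 2 (fractured sandstone): t_2 = 10.5 × 0.09 / 1.235e-05 = 76498 d
  layer 3 (silty sand): t_3 = 6.68 × 0.15 / 1.235e-05 = 81112 d
Total t = Σ t_i = 2.067e+05 days = 565.8 years.

566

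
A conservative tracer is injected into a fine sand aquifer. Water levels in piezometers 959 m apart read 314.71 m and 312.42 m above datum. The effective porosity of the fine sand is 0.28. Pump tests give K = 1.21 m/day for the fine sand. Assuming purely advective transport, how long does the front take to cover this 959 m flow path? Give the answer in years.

Hydraulic gradient i = (314.71 − 312.42) / 959 = 2.29 / 959 = 0.002388.
Darcy flux q = K · i = 1.210 × 0.002388 = 0.002889 m/day.
Seepage velocity v = q / n_e = 0.002889 / 0.28 = 0.01032 m/day.
Travel time t = L / v = 959 / 0.01032 = 92934 days = 254.4 years.

254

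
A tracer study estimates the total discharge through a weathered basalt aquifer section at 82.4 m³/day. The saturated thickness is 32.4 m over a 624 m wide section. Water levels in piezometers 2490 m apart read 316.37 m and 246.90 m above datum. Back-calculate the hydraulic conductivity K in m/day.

0.146

Cross-sectional area A = 624 × 32.4 = 20218 m².
Hydraulic gradient i = (316.37 − 246.90) / 2490 = 69.47 / 2490 = 0.02790.
From Q = K·A·i, K = Q / (A·i) = 82.4 / (20218 × 0.02790) = 0.1461 m/day.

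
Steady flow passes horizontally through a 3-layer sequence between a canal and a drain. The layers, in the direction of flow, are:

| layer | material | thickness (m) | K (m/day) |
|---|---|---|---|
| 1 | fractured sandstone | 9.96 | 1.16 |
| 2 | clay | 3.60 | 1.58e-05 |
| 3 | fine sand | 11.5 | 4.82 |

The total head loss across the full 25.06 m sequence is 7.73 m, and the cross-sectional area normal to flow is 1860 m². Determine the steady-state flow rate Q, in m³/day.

Flow is perpendicular to layering, so the layers act in series and the equivalent K is the thickness-weighted harmonic mean.
Total thickness L = 9.96 + 3.60 + 11.5 = 25.06 m.
Σ(b_i/K_i) = 9.96/1.16 + 3.60/1.58e-05 + 11.5/4.82 = 2.279e+05 d.
K_eq = L / Σ(b_i/K_i) = 25.06 / 2.279e+05 = 0.0001100 m/day.
Q = K_eq · A · (Δh/L) = 0.0001100 × 1860 × (7.73/25.06) = 0.06310 m³/day.

0.0631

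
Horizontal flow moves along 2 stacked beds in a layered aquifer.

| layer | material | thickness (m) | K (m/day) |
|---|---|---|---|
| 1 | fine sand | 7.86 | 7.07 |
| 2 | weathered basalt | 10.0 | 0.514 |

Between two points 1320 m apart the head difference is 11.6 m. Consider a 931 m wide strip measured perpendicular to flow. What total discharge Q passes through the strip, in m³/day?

Flow is parallel to layering, so each bed carries its own Darcy discharge and the transmissivities add.
Σ(K_i·b_i) = 7.07×7.86 + 0.514×10.0 = 60.71 m²/day.
Hydraulic gradient i = Δh / L = 11.6 / 1320 = 0.008788.
Q = Σ(K_i·b_i) · W · i = 60.71 × 931 × 0.008788 = 496.7 m³/day.

497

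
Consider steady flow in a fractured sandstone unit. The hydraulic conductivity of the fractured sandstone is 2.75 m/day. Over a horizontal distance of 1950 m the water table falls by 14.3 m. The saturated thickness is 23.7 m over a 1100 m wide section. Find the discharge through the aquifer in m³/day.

Cross-sectional area A = 1100 × 23.7 = 26070 m².
Hydraulic gradient i = Δh / L = 14.3 / 1950 = 0.007333.
Darcy's law: Q = K · A · i = 2.750 × 26070 × 0.007333 = 525.7 m³/day.

526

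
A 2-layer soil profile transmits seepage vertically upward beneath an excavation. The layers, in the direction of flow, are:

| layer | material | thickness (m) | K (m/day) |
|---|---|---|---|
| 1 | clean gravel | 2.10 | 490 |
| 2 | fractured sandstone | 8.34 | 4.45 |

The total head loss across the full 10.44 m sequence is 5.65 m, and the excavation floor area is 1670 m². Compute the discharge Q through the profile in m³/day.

5020

Flow is perpendicular to layering, so the layers act in series and the equivalent K is the thickness-weighted harmonic mean.
Total thickness L = 2.10 + 8.34 = 10.44 m.
Σ(b_i/K_i) = 2.10/490 + 8.34/4.45 = 1.878 d.
K_eq = L / Σ(b_i/K_i) = 10.44 / 1.878 = 5.558 m/day.
Q = K_eq · A · (Δh/L) = 5.558 × 1670 × (5.65/10.44) = 5023 m³/day.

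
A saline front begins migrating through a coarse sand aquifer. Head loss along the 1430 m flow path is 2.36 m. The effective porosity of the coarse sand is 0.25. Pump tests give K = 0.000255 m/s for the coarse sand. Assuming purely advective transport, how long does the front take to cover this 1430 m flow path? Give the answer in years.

26.9

Convert K: 0.000255 m/s × 86400 = 22.03 m/day.
Hydraulic gradient i = Δh / L = 2.36 / 1430 = 0.001650.
Darcy flux q = K · i = 22.03 × 0.001650 = 0.03636 m/day.
Seepage velocity v = q / n_e = 0.03636 / 0.25 = 0.1454 m/day.
Travel time t = L / v = 1430 / 0.1454 = 9832 days = 26.92 years.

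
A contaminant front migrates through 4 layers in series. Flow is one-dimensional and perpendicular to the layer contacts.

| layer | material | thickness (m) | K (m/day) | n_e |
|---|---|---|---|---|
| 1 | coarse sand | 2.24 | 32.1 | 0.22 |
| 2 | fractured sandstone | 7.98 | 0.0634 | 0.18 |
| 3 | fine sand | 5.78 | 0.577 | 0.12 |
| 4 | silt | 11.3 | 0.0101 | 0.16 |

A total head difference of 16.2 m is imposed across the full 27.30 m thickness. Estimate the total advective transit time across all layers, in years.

With flow normal to the layers, continuity requires the same specific discharge q through every layer.
Σ(b_i/K_i) = 2.24/32.1 + 7.98/0.0634 + 5.78/0.577 + 11.3/0.0101 = 1255 d.
q = Δh / Σ(b_i/K_i) = 16.2 / 1255 = 0.01291 m/day.
In each layer the seepage velocity is v_i = q/n_i, so the layer transit time is t_i = b_i·n_i / q:
  layer 1 (coarse sand): t_1 = 2.24 × 0.22 / 0.01291 = 38.17 d
  layer 2 (fractured sandstone): t_2 = 7.98 × 0.18 / 0.01291 = 111.3 d
  layer 3 (fine sand): t_3 = 5.78 × 0.12 / 0.01291 = 53.72 d
  layer 4 (silt): t_4 = 11.3 × 0.16 / 0.01291 = 140.0 d
Total t = Σ t_i = 343.2 days = 0.9396 years.

0.940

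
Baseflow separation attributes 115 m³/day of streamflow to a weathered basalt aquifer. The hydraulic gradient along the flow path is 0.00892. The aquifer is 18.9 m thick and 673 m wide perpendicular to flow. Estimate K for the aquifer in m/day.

1.01

Cross-sectional area A = 673 × 18.9 = 12720 m².
Hydraulic gradient i = 0.00892.
From Q = K·A·i, K = Q / (A·i) = 115 / (12720 × 0.008920) = 1.014 m/day.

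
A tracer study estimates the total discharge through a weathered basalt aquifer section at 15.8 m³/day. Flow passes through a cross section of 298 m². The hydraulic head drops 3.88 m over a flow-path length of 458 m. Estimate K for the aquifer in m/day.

Hydraulic gradient i = Δh / L = 3.88 / 458 = 0.008472.
From Q = K·A·i, K = Q / (A·i) = 15.8 / (298.0 × 0.008472) = 6.259 m/day.

6.26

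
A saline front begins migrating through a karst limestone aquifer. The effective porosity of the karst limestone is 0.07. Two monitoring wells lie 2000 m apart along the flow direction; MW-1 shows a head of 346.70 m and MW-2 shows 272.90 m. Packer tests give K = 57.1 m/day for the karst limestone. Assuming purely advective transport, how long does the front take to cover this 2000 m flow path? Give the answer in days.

Hydraulic gradient i = (346.70 − 272.90) / 2000 = 73.8 / 2000 = 0.03690.
Darcy flux q = K · i = 57.10 × 0.03690 = 2.107 m/day.
Seepage velocity v = q / n_e = 2.107 / 0.07 = 30.10 m/day.
Travel time t = L / v = 2000 / 30.10 = 66.45 days.

66.4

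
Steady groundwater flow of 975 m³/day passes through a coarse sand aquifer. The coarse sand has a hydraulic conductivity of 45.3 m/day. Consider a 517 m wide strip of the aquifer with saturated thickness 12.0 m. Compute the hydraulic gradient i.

0.00347

Cross-sectional area A = 517 × 12.0 = 6204 m².
From Q = K·A·i, i = Q / (K·A) = 975 / (45.30 × 6204) = 0.003469.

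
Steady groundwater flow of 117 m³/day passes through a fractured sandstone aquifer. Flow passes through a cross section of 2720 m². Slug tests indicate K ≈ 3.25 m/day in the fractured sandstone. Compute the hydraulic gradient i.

0.0132

From Q = K·A·i, i = Q / (K·A) = 117 / (3.250 × 2720) = 0.01324.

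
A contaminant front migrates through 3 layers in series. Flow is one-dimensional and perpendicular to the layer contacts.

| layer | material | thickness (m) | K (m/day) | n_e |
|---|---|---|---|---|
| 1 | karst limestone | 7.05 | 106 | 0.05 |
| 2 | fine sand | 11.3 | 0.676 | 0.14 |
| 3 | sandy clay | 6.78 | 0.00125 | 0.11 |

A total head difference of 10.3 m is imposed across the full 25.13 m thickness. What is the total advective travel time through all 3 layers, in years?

3.88

With flow normal to the layers, continuity requires the same specific discharge q through every layer.
Σ(b_i/K_i) = 7.05/106 + 11.3/0.676 + 6.78/0.00125 = 5441 d.
q = Δh / Σ(b_i/K_i) = 10.3 / 5441 = 0.001893 m/day.
In each layer the seepage velocity is v_i = q/n_i, so the layer transit time is t_i = b_i·n_i / q:
  layer 1 (karst limestone): t_1 = 7.05 × 0.05 / 0.001893 = 186.2 d
  layer 2 (fine sand): t_2 = 11.3 × 0.14 / 0.001893 = 835.7 d
  layer 3 (sandy clay): t_3 = 6.78 × 0.11 / 0.001893 = 394.0 d
Total t = Σ t_i = 1416 days = 3.876 years.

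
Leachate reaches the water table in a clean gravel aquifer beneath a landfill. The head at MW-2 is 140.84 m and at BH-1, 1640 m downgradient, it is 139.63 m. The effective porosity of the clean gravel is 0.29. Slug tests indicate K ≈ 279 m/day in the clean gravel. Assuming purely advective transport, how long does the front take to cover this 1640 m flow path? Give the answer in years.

6.33

Hydraulic gradient i = (140.84 − 139.63) / 1640 = 1.21 / 1640 = 0.0007378.
Darcy flux q = K · i = 279.0 × 0.0007378 = 0.2058 m/day.
Seepage velocity v = q / n_e = 0.2058 / 0.29 = 0.7098 m/day.
Travel time t = L / v = 1640 / 0.7098 = 2310 days = 6.326 years.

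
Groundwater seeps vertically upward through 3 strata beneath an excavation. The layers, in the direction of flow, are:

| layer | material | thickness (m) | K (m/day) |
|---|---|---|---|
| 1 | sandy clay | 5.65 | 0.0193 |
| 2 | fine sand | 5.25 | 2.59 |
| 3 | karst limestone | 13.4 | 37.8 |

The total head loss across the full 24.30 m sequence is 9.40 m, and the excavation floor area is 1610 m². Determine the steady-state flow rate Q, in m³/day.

51.3

Flow is perpendicular to layering, so the layers act in series and the equivalent K is the thickness-weighted harmonic mean.
Total thickness L = 5.65 + 5.25 + 13.4 = 24.30 m.
Σ(b_i/K_i) = 5.65/0.0193 + 5.25/2.59 + 13.4/37.8 = 295.1 d.
K_eq = L / Σ(b_i/K_i) = 24.30 / 295.1 = 0.08234 m/day.
Q = K_eq · A · (Δh/L) = 0.08234 × 1610 × (9.40/24.30) = 51.28 m³/day.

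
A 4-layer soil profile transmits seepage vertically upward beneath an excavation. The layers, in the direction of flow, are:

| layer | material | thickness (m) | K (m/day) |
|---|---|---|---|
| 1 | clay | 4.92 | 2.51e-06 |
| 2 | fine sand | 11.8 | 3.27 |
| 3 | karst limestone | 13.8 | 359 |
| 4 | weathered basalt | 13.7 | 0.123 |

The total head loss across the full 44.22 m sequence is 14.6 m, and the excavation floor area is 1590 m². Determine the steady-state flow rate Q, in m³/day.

0.0118

Flow is perpendicular to layering, so the layers act in series and the equivalent K is the thickness-weighted harmonic mean.
Total thickness L = 4.92 + 11.8 + 13.8 + 13.7 = 44.22 m.
Σ(b_i/K_i) = 4.92/2.51e-06 + 11.8/3.27 + 13.8/359 + 13.7/0.123 = 1.960e+06 d.
K_eq = L / Σ(b_i/K_i) = 44.22 / 1.960e+06 = 2.256e-05 m/day.
Q = K_eq · A · (Δh/L) = 2.256e-05 × 1590 × (14.6/44.22) = 0.01184 m³/day.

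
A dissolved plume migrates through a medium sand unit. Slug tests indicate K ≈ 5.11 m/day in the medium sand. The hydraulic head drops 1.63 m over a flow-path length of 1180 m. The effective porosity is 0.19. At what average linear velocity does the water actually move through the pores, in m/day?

0.0372

Hydraulic gradient i = Δh / L = 1.63 / 1180 = 0.001381.
Darcy flux q = K · i = 5.110 × 0.001381 = 0.007059 m/day.
Seepage velocity v = q / n_e = 0.007059 / 0.19 = 0.03715 m/day.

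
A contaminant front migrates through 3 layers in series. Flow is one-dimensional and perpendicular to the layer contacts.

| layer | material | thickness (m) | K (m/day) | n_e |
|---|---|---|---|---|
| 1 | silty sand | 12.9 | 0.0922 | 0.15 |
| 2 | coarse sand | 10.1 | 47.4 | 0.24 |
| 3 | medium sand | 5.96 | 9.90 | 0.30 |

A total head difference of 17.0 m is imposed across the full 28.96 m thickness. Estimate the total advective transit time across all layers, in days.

With flow normal to the layers, continuity requires the same specific discharge q through every layer.
Σ(b_i/K_i) = 12.9/0.0922 + 10.1/47.4 + 5.96/9.90 = 140.7 d.
q = Δh / Σ(b_i/K_i) = 17.0 / 140.7 = 0.1208 m/day.
In each layer the seepage velocity is v_i = q/n_i, so the layer transit time is t_i = b_i·n_i / q:
  layer 1 (silty sand): t_1 = 12.9 × 0.15 / 0.1208 = 16.02 d
  layer 2 (coarse sand): t_2 = 10.1 × 0.24 / 0.1208 = 20.07 d
  layer 3 (medium sand): t_3 = 5.96 × 0.30 / 0.1208 = 14.80 d
Total t = Σ t_i = 50.89 days.

50.9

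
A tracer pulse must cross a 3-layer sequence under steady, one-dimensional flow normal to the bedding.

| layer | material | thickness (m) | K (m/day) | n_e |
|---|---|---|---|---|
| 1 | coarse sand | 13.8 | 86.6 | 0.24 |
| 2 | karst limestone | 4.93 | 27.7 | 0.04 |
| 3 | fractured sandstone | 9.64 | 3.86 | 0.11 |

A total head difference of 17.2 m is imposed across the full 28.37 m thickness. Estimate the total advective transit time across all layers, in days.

0.753

With flow normal to the layers, continuity requires the same specific discharge q through every layer.
Σ(b_i/K_i) = 13.8/86.6 + 4.93/27.7 + 9.64/3.86 = 2.835 d.
q = Δh / Σ(b_i/K_i) = 17.2 / 2.835 = 6.068 m/day.
In each layer the seepage velocity is v_i = q/n_i, so the layer transit time is t_i = b_i·n_i / q:
  layer 1 (coarse sand): t_1 = 13.8 × 0.24 / 6.068 = 0.5459 d
  layer 2 (karst limestone): t_2 = 4.93 × 0.04 / 6.068 = 0.03250 d
  layer 3 (fractured sandstone): t_3 = 9.64 × 0.11 / 6.068 = 0.1748 d
Total t = Σ t_i = 0.7531 days.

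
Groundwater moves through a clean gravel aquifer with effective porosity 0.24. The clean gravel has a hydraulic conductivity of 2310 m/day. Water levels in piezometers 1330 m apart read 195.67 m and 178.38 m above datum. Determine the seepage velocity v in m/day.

Hydraulic gradient i = (195.67 − 178.38) / 1330 = 17.29 / 1330 = 0.01300.
Darcy flux q = K · i = 2310 × 0.01300 = 30.03 m/day.
Seepage velocity v = q / n_e = 30.03 / 0.24 = 125.1 m/day.

125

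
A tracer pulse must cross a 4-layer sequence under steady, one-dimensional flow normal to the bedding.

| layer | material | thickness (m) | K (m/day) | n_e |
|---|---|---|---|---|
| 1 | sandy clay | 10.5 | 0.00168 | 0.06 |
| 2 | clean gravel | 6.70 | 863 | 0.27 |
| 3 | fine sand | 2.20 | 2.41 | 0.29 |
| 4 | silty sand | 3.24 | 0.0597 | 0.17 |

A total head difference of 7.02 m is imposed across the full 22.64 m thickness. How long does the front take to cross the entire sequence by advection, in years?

8.92

With flow normal to the layers, continuity requires the same specific discharge q through every layer.
Σ(b_i/K_i) = 10.5/0.00168 + 6.70/863 + 2.20/2.41 + 3.24/0.0597 = 6305 d.
q = Δh / Σ(b_i/K_i) = 7.02 / 6305 = 0.001113 m/day.
In each layer the seepage velocity is v_i = q/n_i, so the layer transit time is t_i = b_i·n_i / q:
  layer 1 (sandy clay): t_1 = 10.5 × 0.06 / 0.001113 = 565.9 d
  layer 2 (clean gravel): t_2 = 6.70 × 0.27 / 0.001113 = 1625 d
  layer 3 (fine sand): t_3 = 2.20 × 0.29 / 0.001113 = 573.0 d
  layer 4 (silty sand): t_4 = 3.24 × 0.17 / 0.001113 = 494.7 d
Total t = Σ t_i = 3258 days = 8.921 years.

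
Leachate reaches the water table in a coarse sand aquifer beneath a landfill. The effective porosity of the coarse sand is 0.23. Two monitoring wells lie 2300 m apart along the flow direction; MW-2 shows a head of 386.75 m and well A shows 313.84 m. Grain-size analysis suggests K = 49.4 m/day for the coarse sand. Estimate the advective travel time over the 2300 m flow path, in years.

0.925

Hydraulic gradient i = (386.75 − 313.84) / 2300 = 72.91 / 2300 = 0.03170.
Darcy flux q = K · i = 49.40 × 0.03170 = 1.566 m/day.
Seepage velocity v = q / n_e = 1.566 / 0.23 = 6.809 m/day.
Travel time t = L / v = 2300 / 6.809 = 337.8 days = 0.9249 years.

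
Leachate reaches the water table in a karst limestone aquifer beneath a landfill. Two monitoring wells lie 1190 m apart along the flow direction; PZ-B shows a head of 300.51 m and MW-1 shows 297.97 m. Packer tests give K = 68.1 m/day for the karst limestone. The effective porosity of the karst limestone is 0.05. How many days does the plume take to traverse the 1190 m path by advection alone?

409

Hydraulic gradient i = (300.51 − 297.97) / 1190 = 2.54 / 1190 = 0.002134.
Darcy flux q = K · i = 68.10 × 0.002134 = 0.1454 m/day.
Seepage velocity v = q / n_e = 0.1454 / 0.05 = 2.907 m/day.
Travel time t = L / v = 1190 / 2.907 = 409.3 days.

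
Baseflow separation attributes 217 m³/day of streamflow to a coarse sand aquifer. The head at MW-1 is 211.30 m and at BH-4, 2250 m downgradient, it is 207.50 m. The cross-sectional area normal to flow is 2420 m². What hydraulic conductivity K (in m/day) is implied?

Hydraulic gradient i = (211.30 − 207.50) / 2250 = 3.8 / 2250 = 0.001689.
From Q = K·A·i, K = Q / (A·i) = 217 / (2420 × 0.001689) = 53.09 m/day.

53.1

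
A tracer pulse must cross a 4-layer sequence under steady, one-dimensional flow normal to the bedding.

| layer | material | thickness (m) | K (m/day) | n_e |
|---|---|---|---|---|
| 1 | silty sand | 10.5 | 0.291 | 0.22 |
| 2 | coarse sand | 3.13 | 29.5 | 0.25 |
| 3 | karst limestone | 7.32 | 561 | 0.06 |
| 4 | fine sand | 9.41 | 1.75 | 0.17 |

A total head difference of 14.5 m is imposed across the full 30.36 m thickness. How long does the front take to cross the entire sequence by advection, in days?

With flow normal to the layers, continuity requires the same specific discharge q through every layer.
Σ(b_i/K_i) = 10.5/0.291 + 3.13/29.5 + 7.32/561 + 9.41/1.75 = 41.58 d.
q = Δh / Σ(b_i/K_i) = 14.5 / 41.58 = 0.3487 m/day.
In each layer the seepage velocity is v_i = q/n_i, so the layer transit time is t_i = b_i·n_i / q:
  layer 1 (silty sand): t_1 = 10.5 × 0.22 / 0.3487 = 6.624 d
  layer 2 (coarse sand): t_2 = 3.13 × 0.25 / 0.3487 = 2.244 d
  layer 3 (karst limestone): t_3 = 7.32 × 0.06 / 0.3487 = 1.259 d
  layer 4 (fine sand): t_4 = 9.41 × 0.17 / 0.3487 = 4.587 d
Total t = Σ t_i = 14.71 days.

14.7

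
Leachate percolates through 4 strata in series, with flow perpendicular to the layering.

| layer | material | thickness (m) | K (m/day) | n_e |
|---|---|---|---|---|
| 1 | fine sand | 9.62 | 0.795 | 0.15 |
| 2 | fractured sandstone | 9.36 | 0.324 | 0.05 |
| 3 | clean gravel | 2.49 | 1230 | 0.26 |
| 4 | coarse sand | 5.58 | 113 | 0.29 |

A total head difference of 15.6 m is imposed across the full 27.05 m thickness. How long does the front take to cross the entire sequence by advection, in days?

With flow normal to the layers, continuity requires the same specific discharge q through every layer.
Σ(b_i/K_i) = 9.62/0.795 + 9.36/0.324 + 2.49/1230 + 5.58/113 = 41.04 d.
q = Δh / Σ(b_i/K_i) = 15.6 / 41.04 = 0.3801 m/day.
In each layer the seepage velocity is v_i = q/n_i, so the layer transit time is t_i = b_i·n_i / q:
  layer 1 (fine sand): t_1 = 9.62 × 0.15 / 0.3801 = 3.796 d
  layer 2 (fractured sandstone): t_2 = 9.36 × 0.05 / 0.3801 = 1.231 d
  layer 3 (clean gravel): t_3 = 2.49 × 0.26 / 0.3801 = 1.703 d
  layer 4 (coarse sand): t_4 = 5.58 × 0.29 / 0.3801 = 4.257 d
Total t = Σ t_i = 10.99 days.

11.0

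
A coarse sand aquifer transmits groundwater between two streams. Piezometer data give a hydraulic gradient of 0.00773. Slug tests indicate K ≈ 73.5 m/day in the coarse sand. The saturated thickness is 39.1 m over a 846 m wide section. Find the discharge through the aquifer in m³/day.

Cross-sectional area A = 846 × 39.1 = 33079 m².
Hydraulic gradient i = 0.00773.
Darcy's law: Q = K · A · i = 73.50 × 33079 × 0.007730 = 18794 m³/day.

18800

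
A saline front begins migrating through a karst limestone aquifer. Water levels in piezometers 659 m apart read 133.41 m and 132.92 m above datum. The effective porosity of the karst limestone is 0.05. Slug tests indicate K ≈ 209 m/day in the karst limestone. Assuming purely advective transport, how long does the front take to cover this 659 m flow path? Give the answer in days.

Hydraulic gradient i = (133.41 − 132.92) / 659 = 0.49 / 659 = 0.0007436.
Darcy flux q = K · i = 209.0 × 0.0007436 = 0.1554 m/day.
Seepage velocity v = q / n_e = 0.1554 / 0.05 = 3.108 m/day.
Travel time t = L / v = 659 / 3.108 = 212.0 days.

212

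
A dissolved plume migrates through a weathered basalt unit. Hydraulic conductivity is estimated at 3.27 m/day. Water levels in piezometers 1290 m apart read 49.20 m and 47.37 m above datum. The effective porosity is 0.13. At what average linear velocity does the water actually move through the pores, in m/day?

Hydraulic gradient i = (49.20 − 47.37) / 1290 = 1.83 / 1290 = 0.001419.
Darcy flux q = K · i = 3.270 × 0.001419 = 0.004639 m/day.
Seepage velocity v = q / n_e = 0.004639 / 0.13 = 0.03568 m/day.

0.0357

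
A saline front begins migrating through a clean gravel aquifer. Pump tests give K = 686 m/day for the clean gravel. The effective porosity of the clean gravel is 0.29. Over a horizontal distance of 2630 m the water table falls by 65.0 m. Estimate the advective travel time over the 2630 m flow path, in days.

Hydraulic gradient i = Δh / L = 65.0 / 2630 = 0.02471.
Darcy flux q = K · i = 686.0 × 0.02471 = 16.95 m/day.
Seepage velocity v = q / n_e = 16.95 / 0.29 = 58.46 m/day.
Travel time t = L / v = 2630 / 58.46 = 44.99 days.

45.0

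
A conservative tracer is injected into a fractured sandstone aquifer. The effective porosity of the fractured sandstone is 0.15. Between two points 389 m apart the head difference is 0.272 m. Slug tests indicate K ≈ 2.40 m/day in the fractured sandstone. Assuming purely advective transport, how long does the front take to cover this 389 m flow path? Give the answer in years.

Hydraulic gradient i = Δh / L = 0.272 / 389 = 0.0006992.
Darcy flux q = K · i = 2.400 × 0.0006992 = 0.001678 m/day.
Seepage velocity v = q / n_e = 0.001678 / 0.15 = 0.01119 m/day.
Travel time t = L / v = 389 / 0.01119 = 34770 days = 95.20 years.

95.2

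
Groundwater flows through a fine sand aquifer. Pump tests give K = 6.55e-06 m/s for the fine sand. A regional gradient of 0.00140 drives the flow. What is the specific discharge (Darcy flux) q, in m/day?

0.000792

Convert K: 6.55e-06 m/s × 86400 = 0.5659 m/day.
Hydraulic gradient i = 0.00140.
Specific discharge q = K · i = 0.5659 × 0.001400 = 0.0007923 m/day.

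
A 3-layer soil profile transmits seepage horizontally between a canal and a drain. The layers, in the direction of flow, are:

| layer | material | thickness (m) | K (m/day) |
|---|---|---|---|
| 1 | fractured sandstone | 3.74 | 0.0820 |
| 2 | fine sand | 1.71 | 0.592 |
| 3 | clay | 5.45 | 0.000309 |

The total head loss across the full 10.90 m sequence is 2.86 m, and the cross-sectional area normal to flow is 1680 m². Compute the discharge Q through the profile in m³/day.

Flow is perpendicular to layering, so the layers act in series and the equivalent K is the thickness-weighted harmonic mean.
Total thickness L = 3.74 + 1.71 + 5.45 = 10.90 m.
Σ(b_i/K_i) = 3.74/0.0820 + 1.71/0.592 + 5.45/0.000309 = 17686 d.
K_eq = L / Σ(b_i/K_i) = 10.90 / 17686 = 0.0006163 m/day.
Q = K_eq · A · (Δh/L) = 0.0006163 × 1680 × (2.86/10.90) = 0.2717 m³/day.

0.272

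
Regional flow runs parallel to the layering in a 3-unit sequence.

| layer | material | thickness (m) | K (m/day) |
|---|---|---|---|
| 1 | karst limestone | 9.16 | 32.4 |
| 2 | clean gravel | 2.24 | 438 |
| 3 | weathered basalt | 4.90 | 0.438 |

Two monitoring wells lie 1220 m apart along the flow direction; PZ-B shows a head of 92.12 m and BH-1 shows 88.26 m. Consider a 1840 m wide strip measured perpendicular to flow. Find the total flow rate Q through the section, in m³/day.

Flow is parallel to layering, so each bed carries its own Darcy discharge and the transmissivities add.
Σ(K_i·b_i) = 32.4×9.16 + 438×2.24 + 0.438×4.90 = 1280 m²/day.
Hydraulic gradient i = (92.12 − 88.26) / 1220 = 3.86 / 1220 = 0.003164.
Q = Σ(K_i·b_i) · W · i = 1280 × 1840 × 0.003164 = 7452 m³/day.

7450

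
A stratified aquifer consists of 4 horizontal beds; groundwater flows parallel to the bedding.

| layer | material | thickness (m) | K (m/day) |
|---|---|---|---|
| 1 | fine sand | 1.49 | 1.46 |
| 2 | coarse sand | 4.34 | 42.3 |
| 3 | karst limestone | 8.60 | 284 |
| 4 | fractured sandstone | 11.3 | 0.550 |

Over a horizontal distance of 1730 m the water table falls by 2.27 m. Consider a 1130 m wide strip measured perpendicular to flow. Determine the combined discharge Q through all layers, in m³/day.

Flow is parallel to layering, so each bed carries its own Darcy discharge and the transmissivities add.
Σ(K_i·b_i) = 1.46×1.49 + 42.3×4.34 + 284×8.60 + 0.550×11.3 = 2634 m²/day.
Hydraulic gradient i = Δh / L = 2.27 / 1730 = 0.001312.
Q = Σ(K_i·b_i) · W · i = 2634 × 1130 × 0.001312 = 3906 m³/day.

3910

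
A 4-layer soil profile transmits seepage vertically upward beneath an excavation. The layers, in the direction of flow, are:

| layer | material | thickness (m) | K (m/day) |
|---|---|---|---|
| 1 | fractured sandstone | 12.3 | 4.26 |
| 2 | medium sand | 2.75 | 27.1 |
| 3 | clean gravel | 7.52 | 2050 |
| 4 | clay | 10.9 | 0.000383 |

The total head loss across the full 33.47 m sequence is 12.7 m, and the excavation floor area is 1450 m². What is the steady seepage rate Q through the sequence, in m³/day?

0.647

Flow is perpendicular to layering, so the layers act in series and the equivalent K is the thickness-weighted harmonic mean.
Total thickness L = 12.3 + 2.75 + 7.52 + 10.9 = 33.47 m.
Σ(b_i/K_i) = 12.3/4.26 + 2.75/27.1 + 7.52/2050 + 10.9/0.000383 = 28463 d.
K_eq = L / Σ(b_i/K_i) = 33.47 / 28463 = 0.001176 m/day.
Q = K_eq · A · (Δh/L) = 0.001176 × 1450 × (12.7/33.47) = 0.6470 m³/day.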